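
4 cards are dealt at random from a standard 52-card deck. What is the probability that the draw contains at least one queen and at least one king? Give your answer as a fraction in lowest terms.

1332/20825

There are C(52,4) = 270725 possible draws.
By inclusion-exclusion on the complements, draws missing all queens or all kings: C(48,4) + C(48,4) − C(44,4) = 194580 + 194580 − 135751 = 253409.
So draws with at least one of each: 270725 − 253409 = 17316, probability 17316/270725 = 1332/20825.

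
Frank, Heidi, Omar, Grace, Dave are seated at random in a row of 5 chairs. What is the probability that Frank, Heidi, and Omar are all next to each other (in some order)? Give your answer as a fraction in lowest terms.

There are 5! = 120 arrangements.
Treat the three as one block: 3! placements × 3! orders within the block = 6·6 = 36.
Probability = 36/120 = 3/10.

3/10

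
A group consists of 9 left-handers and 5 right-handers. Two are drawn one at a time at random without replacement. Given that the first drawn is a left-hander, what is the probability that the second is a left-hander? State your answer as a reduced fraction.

After removing one left-hander, 13 remain: 8 left-handers and 5 right-handers.
So the probability the next is a left-hander is 8/13.

8/13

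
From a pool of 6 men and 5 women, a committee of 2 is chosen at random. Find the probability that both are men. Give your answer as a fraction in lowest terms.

3/11

There are C(11,2) = 55 possible selections.
Selections with all men: C(6,2) = 15.
Probability = 15/55 = 3/11.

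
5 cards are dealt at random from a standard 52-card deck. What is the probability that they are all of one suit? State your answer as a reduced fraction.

33/16660

There are C(52,5) = 2598960 possible 5-card hands.
Hands of one suit: 4 suits × C(13,5) = 4·1287 = 5148.
Probability = 5148/2598960 = 33/16660.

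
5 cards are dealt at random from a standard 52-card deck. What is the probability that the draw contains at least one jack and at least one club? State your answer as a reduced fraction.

229297/866320

There are C(52,5) = 2598960 possible draws.
By inclusion-exclusion on the complements, draws missing all jacks or all clubs: C(48,5) + C(39,5) − C(36,5) = 1712304 + 575757 − 376992 = 1911069.
So draws with at least one of each: 2598960 − 1911069 = 687891, probability 687891/2598960 = 229297/866320.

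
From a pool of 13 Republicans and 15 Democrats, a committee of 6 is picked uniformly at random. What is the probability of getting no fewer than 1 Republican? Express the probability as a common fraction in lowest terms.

Total selections: C(28,6) = 376740.
The complement is all 6 are Democrats: C(15,6) = 5005.
Probability = 1 − 5005/376740 = 371735/376740 = 817/828.

817/828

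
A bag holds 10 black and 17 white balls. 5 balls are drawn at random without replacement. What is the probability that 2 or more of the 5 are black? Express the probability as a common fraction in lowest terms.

2819/4485

There are C(27,5) = 80730 ways to choose the 5.
Count the complement (fewer than 2 black): C(10,0)·C(17,5) + C(10,1)·C(17,4) = 6188 + 23800 = 29988.
Probability = 1 − 29988/80730 = 50742/80730 = 2819/4485.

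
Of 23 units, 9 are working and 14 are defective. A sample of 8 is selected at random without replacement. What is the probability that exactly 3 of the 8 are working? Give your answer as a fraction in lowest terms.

Total number of selections: C(23,8) = 490314.
Selections with exactly 3 working: choose 3 of the 9 working and 5 of the 14 defective, C(9,3)·C(14,5) = 84·2002 = 168168.
Probability = 168168/490314 = 2548/7429.

2548/7429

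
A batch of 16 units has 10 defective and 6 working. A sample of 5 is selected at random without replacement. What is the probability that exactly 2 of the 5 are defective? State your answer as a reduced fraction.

75/364

There are C(16,5) = 4368 ways to choose 5 from 16.
Selections with exactly 2 defective: choose 2 of the 10 defective and 3 of the 6 working, C(10,2)·C(6,3) = 45·20 = 900.
Probability = 900/4368 = 75/364.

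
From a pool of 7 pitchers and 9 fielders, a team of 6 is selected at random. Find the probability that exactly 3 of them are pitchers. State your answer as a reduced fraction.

There are C(16,6) = 8008 ways to choose 6 from 16.
Selections with exactly 3 pitchers: choose 3 of the 7 pitchers and 3 of the 9 fielders, C(7,3)·C(9,3) = 35·84 = 2940.
Probability = 2940/8008 = 105/286.

105/286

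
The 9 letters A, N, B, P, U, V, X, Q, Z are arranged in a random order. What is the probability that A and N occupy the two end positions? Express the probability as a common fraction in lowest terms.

There are 9! = 362880 arrangements.
Place A and N at the ends in 2 ways, arrange the remaining 7 in 7! = 5040 ways: 2·5040 = 10080.
Probability = 10080/362880 = 1/36.

1/36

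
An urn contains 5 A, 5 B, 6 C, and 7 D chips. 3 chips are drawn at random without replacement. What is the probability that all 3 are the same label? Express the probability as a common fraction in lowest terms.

There are C(23,3) = 1771 ways to draw 3 chips.
All same label: C(5,3) + C(5,3) + C(6,3) + C(7,3) = 10 + 10 + 20 + 35 = 75.
Probability = 75/1771.

75/1771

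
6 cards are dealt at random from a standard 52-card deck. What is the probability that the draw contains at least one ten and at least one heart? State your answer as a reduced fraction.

There are C(52,6) = 20358520 possible draws.
By inclusion-exclusion on the complements, draws missing all tens or all hearts: C(48,6) + C(39,6) − C(36,6) = 12271512 + 3262623 − 1947792 = 13586343.
So draws with at least one of each: 20358520 − 13586343 = 6772177, probability 6772177/20358520.

6772177/20358520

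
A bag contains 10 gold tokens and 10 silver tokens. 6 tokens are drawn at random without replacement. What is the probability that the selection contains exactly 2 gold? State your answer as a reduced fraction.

There are C(20,6) = 38760 ways to choose 6 from 20.
Selections with exactly 2 gold: choose 2 of the 10 gold and 4 of the 10 silver, C(10,2)·C(10,4) = 45·210 = 9450.
Probability = 9450/38760 = 315/1292.

315/1292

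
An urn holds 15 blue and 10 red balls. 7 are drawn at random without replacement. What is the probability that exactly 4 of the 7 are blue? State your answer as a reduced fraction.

1638/4807

There are C(25,7) = 480700 ways to choose 7 from 25.
Selections with exactly 4 blue: choose 4 of the 15 blue and 3 of the 10 red, C(15,4)·C(10,3) = 1365·120 = 163800.
Probability = 163800/480700 = 1638/4807.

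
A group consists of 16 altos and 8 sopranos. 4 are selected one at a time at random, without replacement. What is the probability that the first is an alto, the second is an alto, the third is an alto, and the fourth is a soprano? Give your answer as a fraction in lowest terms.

Multiply the conditional probabilities at each draw: 16/24 · 15/23 · 14/22 · 8/21 = 26880/255024 = 80/759.

80/759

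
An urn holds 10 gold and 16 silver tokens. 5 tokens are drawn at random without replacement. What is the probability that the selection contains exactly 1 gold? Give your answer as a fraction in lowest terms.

70/253

There are C(26,5) = 65780 ways to choose 5 from 26.
Selections with exactly 1 gold: choose 1 of the 10 gold and 4 of the 16 silver, C(10,1)·C(16,4) = 10·1820 = 18200.
Probability = 18200/65780 = 70/253.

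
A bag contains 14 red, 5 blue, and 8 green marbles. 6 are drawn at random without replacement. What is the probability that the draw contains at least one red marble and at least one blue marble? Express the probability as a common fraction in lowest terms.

There are C(27,6) = 296010 possible draws.
By inclusion-exclusion on the complements, draws missing all red or all blue: C(13,6) + C(22,6) − C(8,6) = 1716 + 74613 − 28 = 76301.
So draws with at least one of each: 296010 − 76301 = 219709, probability 219709/296010.

219709/296010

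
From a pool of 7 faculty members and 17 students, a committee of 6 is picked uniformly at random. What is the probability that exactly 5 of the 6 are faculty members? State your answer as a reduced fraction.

51/19228

There are C(24,6) = 134596 ways to choose 6 from 24.
Selections with exactly 5 faculty members: choose 5 of the 7 faculty members and 1 of the 17 students, C(7,5)·C(17,1) = 21·17 = 357.
Probability = 357/134596 = 51/19228.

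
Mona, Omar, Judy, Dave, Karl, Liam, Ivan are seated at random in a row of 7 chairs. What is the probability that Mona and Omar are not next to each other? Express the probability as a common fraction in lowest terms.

5/7

There are 7! = 5040 arrangements.
Arrangements with Mona and Omar adjacent: 2·6! = 1440.
So not adjacent: 5040 − 1440 = 3600, probability 3600/5040 = 5/7.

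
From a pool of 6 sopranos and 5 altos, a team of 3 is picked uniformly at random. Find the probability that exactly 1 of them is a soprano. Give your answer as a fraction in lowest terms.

4/11

The sample space is all 3-subsets of the 11: C(11,3) = 165.
Selections with exactly 1 soprano: choose 1 of the 6 sopranos and 2 of the 5 altos, C(6,1)·C(5,2) = 6·10 = 60.
Probability = 60/165 = 4/11.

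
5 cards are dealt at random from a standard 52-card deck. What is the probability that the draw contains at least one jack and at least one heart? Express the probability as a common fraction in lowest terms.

229297/866320

There are C(52,5) = 2598960 possible draws.
By inclusion-exclusion on the complements, draws missing all jacks or all hearts: C(48,5) + C(39,5) − C(36,5) = 1712304 + 575757 − 376992 = 1911069.
So draws with at least one of each: 2598960 − 1911069 = 687891, probability 687891/2598960 = 229297/866320.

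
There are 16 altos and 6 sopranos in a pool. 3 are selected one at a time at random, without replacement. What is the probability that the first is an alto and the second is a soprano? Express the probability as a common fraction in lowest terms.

Multiply the conditional probabilities at each draw: 16/22 · 6/21 = 96/462 = 16/77.

16/77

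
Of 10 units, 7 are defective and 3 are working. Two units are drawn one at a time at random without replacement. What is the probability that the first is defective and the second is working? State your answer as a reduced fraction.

Multiply the conditional probabilities at each draw: 7/10 · 3/9 = 21/90 = 7/30.

7/30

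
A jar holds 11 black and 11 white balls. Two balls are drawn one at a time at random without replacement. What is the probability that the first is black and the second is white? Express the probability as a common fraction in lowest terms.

Multiply the conditional probabilities at each draw: 11/22 · 11/21 = 121/462 = 11/42.

11/42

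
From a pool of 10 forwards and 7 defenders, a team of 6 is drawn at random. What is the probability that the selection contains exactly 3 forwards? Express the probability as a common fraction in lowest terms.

The sample space is all 6-subsets of the 17: C(17,6) = 12376.
Selections with exactly 3 forwards: choose 3 of the 10 forwards and 3 of the 7 defenders, C(10,3)·C(7,3) = 120·35 = 4200.
Probability = 4200/12376 = 75/221.

75/221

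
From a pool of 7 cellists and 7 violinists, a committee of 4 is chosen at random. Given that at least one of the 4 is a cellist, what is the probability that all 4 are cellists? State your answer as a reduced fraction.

Work in counts. Selections with at least one cellist: C(14,4) − C(7,4) = 1001 − 35 = 966.
Of those, selections where all 4 are cellists: C(7,4) = 35.
Conditional probability = 35/966 = 5/138.

5/138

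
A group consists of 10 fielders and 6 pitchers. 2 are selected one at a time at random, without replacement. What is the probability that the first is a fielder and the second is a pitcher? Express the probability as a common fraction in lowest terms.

Multiply the conditional probabilities at each draw: 10/16 · 6/15 = 60/240 = 1/4.

1/4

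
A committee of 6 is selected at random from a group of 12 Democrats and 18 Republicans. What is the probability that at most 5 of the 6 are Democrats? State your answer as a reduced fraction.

28231/28275

Total selections: C(30,6) = 593775.
The complement is exactly 6 Democrats: C(12,6)·C(18,0) = 924.
Probability = 1 − 924/593775 = 592851/593775 = 28231/28275.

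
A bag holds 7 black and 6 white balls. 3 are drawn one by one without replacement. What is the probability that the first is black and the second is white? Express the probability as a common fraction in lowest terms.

7/26

Multiply the conditional probabilities at each draw: 7/13 · 6/12 = 42/156 = 7/26.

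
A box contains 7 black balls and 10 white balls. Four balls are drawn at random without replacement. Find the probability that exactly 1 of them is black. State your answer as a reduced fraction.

6/17

The sample space is all 4-subsets of the 17: C(17,4) = 2380.
Selections with exactly 1 black: choose 1 of the 7 black and 3 of the 10 white, C(7,1)·C(10,3) = 7·120 = 840.
Probability = 840/2380 = 6/17.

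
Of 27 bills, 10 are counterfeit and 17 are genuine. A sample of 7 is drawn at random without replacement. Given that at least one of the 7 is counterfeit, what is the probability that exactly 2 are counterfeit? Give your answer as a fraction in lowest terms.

Work in counts. Selections with at least one counterfeit: C(27,7) − C(17,7) = 888030 − 19448 = 868582.
Of those, selections where exactly 2 are counterfeit: C(10,2)·C(17,5) = 45·6188 = 278460.
Conditional probability = 278460/868582 = 10710/33407.

10710/33407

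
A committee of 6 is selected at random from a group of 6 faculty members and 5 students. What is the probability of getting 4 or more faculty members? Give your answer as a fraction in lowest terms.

Total selections: C(11,6) = 462.
Favorable selections (4 or more faculty members): C(6,4)·C(5,2) + C(6,5)·C(5,1) + C(6,6)·C(5,0) = 150 + 30 + 1 = 181.
Probability = 181/462.

181/462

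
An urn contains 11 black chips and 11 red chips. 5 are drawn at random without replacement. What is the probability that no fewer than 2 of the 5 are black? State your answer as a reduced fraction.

337/399

There are C(22,5) = 26334 ways to choose the 5.
Favorable selections (no fewer than 2 black): C(11,2)·C(11,3) + C(11,3)·C(11,2) + C(11,4)·C(11,1) + C(11,5)·C(11,0) = 9075 + 9075 + 3630 + 462 = 22242.
Probability = 22242/26334 = 337/399.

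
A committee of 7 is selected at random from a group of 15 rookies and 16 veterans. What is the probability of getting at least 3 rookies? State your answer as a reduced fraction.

6275/8091

There are C(31,7) = 2629575 ways to choose the 7.
Favorable selections (at least 3 rookies): C(15,3)·C(16,4) + C(15,4)·C(16,3) + C(15,5)·C(16,2) + C(15,6)·C(16,1) + C(15,7)·C(16,0) = 828100 + 764400 + 360360 + 80080 + 6435 = 2039375.
Probability = 2039375/2629575 = 6275/8091.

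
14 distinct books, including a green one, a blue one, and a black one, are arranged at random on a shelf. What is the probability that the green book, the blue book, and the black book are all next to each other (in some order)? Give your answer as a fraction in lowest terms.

There are 14! = 87178291200 arrangements.
Treat the three as one block: 12! placements × 3! orders within the block = 479001600·6 = 2874009600.
Probability = 2874009600/87178291200 = 3/91.

3/91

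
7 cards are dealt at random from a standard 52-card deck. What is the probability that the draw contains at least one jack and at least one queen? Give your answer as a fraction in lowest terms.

3105873/16723070

There are C(52,7) = 133784560 possible draws.
By inclusion-exclusion on the complements, draws missing all jacks or all queens: C(48,7) + C(48,7) − C(44,7) = 73629072 + 73629072 − 38320568 = 108937576.
So draws with at least one of each: 133784560 − 108937576 = 24846984, probability 24846984/133784560 = 3105873/16723070.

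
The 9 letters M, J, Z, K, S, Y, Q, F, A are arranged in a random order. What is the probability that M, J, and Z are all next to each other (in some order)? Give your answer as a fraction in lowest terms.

1/12

There are 9! = 362880 arrangements.
Treat the three as one block: 7! placements × 3! orders within the block = 5040·6 = 30240.
Probability = 30240/362880 = 1/12.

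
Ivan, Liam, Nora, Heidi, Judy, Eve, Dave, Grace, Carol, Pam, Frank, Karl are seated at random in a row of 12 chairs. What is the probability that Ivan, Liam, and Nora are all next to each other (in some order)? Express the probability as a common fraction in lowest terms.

There are 12! = 479001600 arrangements.
Treat the three as one block: 10! placements × 3! orders within the block = 3628800·6 = 21772800.
Probability = 21772800/479001600 = 1/22.

1/22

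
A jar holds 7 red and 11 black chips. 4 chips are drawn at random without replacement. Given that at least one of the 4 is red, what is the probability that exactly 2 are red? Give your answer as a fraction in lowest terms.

11/26

Work in counts. Selections with at least one red: C(18,4) − C(11,4) = 3060 − 330 = 2730.
Of those, selections where exactly 2 are red: C(7,2)·C(11,2) = 21·55 = 1155.
Conditional probability = 1155/2730 = 11/26.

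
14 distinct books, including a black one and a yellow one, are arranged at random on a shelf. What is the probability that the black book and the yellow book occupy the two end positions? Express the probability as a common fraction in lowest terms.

1/91

There are 14! = 87178291200 arrangements.
Place the black book and the yellow book at the ends in 2 ways, arrange the remaining 12 in 12! = 479001600 ways: 2·479001600 = 958003200.
Probability = 958003200/87178291200 = 1/91.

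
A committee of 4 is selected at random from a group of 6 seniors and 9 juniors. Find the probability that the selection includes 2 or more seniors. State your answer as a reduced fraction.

Total selections: C(15,4) = 1365.
Count the complement (fewer than 2 seniors): C(6,0)·C(9,4) + C(6,1)·C(9,3) = 126 + 504 = 630.
Probability = 1 − 630/1365 = 735/1365 = 7/13.

7/13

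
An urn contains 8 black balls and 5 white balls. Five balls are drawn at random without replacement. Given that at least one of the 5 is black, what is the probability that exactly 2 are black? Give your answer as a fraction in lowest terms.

Work in counts. Selections with at least one black: C(13,5) − C(5,5) = 1287 − 1 = 1286.
Of those, selections where exactly 2 are black: C(8,2)·C(5,3) = 28·10 = 280.
Conditional probability = 280/1286 = 140/643.

140/643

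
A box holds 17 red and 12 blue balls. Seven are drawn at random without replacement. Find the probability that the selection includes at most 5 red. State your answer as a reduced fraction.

There are C(29,7) = 1560780 ways to choose the 7.
Count the complement (more than 5 red): C(17,6)·C(12,1) + C(17,7)·C(12,0) = 148512 + 19448 = 167960.
Probability = 1 − 167960/1560780 = 1392820/1560780 = 5357/6003.

5357/6003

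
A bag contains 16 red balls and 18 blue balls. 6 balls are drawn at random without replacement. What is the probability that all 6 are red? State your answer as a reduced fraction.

There are C(34,6) = 1344904 possible selections.
Selections with all red: C(16,6) = 8008.
Probability = 8008/1344904 = 91/15283.

91/15283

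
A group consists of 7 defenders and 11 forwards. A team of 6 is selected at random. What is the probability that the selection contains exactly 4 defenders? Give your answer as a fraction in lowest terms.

The sample space is all 6-subsets of the 18: C(18,6) = 18564.
Selections with exactly 4 defenders: choose 4 of the 7 defenders and 2 of the 11 forwards, C(7,4)·C(11,2) = 35·55 = 1925.
Probability = 1925/18564 = 275/2652.

275/2652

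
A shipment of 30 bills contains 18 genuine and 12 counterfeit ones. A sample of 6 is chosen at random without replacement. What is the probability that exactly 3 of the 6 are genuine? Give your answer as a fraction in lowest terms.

11968/39585

The sample space is all 6-subsets of the 30: C(30,6) = 593775.
Selections with exactly 3 genuine: choose 3 of the 18 genuine and 3 of the 12 counterfeit, C(18,3)·C(12,3) = 816·220 = 179520.
Probability = 179520/593775 = 11968/39585.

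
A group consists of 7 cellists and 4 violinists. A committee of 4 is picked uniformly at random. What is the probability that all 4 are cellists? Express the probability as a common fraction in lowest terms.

There are C(11,4) = 330 possible selections.
Selections with all cellists: C(7,4) = 35.
Probability = 35/330 = 7/66.

7/66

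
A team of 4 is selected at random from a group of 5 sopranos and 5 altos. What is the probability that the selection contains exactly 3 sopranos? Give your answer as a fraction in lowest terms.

5/21

The sample space is all 4-subsets of the 10: C(10,4) = 210.
Selections with exactly 3 sopranos: choose 3 of the 5 sopranos and 1 of the 5 altos, C(5,3)·C(5,1) = 10·5 = 50.
Probability = 50/210 = 5/21.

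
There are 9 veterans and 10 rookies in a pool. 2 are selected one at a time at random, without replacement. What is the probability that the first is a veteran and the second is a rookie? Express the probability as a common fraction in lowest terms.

Multiply the conditional probabilities at each draw: 9/19 · 10/18 = 90/342 = 5/19.

5/19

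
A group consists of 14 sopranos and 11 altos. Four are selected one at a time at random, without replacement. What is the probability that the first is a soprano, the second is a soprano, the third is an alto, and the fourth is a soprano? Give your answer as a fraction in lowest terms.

91/1150

Multiply the conditional probabilities at each draw: 14/25 · 13/24 · 11/23 · 12/22 = 24024/303600 = 91/1150.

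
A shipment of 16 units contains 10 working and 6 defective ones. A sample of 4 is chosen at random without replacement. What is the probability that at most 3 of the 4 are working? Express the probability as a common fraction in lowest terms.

23/26

There are C(16,4) = 1820 ways to choose the 4.
The complement is exactly 4 working: C(10,4)·C(6,0) = 210.
Probability = 1 − 210/1820 = 1610/1820 = 23/26.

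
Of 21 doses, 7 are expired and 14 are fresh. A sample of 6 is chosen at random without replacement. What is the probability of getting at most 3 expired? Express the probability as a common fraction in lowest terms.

1209/1292

There are C(21,6) = 54264 ways to choose the 6.
Count the complement (more than 3 expired): C(7,4)·C(14,2) + C(7,5)·C(14,1) + C(7,6)·C(14,0) = 3185 + 294 + 7 = 3486.
Probability = 1 − 3486/54264 = 50778/54264 = 1209/1292.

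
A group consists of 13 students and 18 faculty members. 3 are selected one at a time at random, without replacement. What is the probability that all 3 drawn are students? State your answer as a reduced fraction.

Multiply the conditional probabilities at each draw: 13/31 · 12/30 · 11/29 = 1716/26970 = 286/4495.

286/4495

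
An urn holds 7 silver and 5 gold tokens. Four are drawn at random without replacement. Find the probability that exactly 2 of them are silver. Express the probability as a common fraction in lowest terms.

Total number of selections: C(12,4) = 495.
Selections with exactly 2 silver: choose 2 of the 7 silver and 2 of the 5 gold, C(7,2)·C(5,2) = 21·10 = 210.
Probability = 210/495 = 14/33.

14/33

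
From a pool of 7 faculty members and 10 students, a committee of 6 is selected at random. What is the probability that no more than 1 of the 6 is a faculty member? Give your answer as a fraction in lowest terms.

Total selections: C(17,6) = 12376.
Favorable selections (no more than 1 faculty member): C(7,0)·C(10,6) + C(7,1)·C(10,5) = 210 + 1764 = 1974.
Probability = 1974/12376 = 141/884.

141/884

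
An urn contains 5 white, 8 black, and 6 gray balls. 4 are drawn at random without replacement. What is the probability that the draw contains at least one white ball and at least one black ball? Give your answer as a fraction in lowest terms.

640/969

There are C(19,4) = 3876 possible draws.
By inclusion-exclusion on the complements, draws missing all white or all black: C(14,4) + C(11,4) − C(6,4) = 1001 + 330 − 15 = 1316.
So draws with at least one of each: 3876 − 1316 = 2560, probability 2560/3876 = 640/969.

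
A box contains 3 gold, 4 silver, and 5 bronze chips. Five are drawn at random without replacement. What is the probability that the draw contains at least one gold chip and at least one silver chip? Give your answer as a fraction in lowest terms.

611/792

There are C(12,5) = 792 possible draws.
By inclusion-exclusion on the complements, draws missing all gold or all silver: C(9,5) + C(8,5) − C(5,5) = 126 + 56 − 1 = 181.
So draws with at least one of each: 792 − 181 = 611, probability 611/792.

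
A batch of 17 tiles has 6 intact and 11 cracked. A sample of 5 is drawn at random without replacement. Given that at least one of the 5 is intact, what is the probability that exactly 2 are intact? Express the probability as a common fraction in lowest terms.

2475/5726

Work in counts. Selections with at least one intact: C(17,5) − C(11,5) = 6188 − 462 = 5726.
Of those, selections where exactly 2 are intact: C(6,2)·C(11,3) = 15·165 = 2475.
Conditional probability = 2475/5726.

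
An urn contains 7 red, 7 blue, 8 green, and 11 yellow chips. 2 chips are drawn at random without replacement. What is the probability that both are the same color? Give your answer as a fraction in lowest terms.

There are C(33,2) = 528 ways to draw 2 chips.
All same color: C(7,2) + C(7,2) + C(8,2) + C(11,2) = 21 + 21 + 28 + 55 = 125.
Probability = 125/528.

125/528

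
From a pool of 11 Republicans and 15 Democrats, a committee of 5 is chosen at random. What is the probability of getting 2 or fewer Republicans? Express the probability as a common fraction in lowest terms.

Total selections: C(26,5) = 65780.
Favorable selections (2 or fewer Republicans): C(11,0)·C(15,5) + C(11,1)·C(15,4) + C(11,2)·C(15,3) = 3003 + 15015 + 25025 = 43043.
Probability = 43043/65780 = 301/460.

301/460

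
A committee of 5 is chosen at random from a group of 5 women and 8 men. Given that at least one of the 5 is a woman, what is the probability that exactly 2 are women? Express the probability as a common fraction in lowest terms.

560/1231

Work in counts. Selections with at least one woman: C(13,5) − C(8,5) = 1287 − 56 = 1231.
Of those, selections where exactly 2 are women: C(5,2)·C(8,3) = 10·56 = 560.
Conditional probability = 560/1231.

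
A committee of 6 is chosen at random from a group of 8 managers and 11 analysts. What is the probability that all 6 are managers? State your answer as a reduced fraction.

1/969

There are C(19,6) = 27132 possible selections.
Selections with all managers: C(8,6) = 28.
Probability = 28/27132 = 1/969.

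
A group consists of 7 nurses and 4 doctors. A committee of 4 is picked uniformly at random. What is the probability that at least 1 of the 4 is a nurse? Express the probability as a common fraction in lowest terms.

329/330

There are C(11,4) = 330 ways to choose the 4.
The complement is all 4 are doctors: C(4,4) = 1.
Probability = 1 − 1/330 = 329/330.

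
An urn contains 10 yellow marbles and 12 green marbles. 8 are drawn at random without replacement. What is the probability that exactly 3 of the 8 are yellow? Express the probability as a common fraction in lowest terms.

Total number of selections: C(22,8) = 319770.
Selections with exactly 3 yellow: choose 3 of the 10 yellow and 5 of the 12 green, C(10,3)·C(12,5) = 120·792 = 95040.
Probability = 95040/319770 = 96/323.

96/323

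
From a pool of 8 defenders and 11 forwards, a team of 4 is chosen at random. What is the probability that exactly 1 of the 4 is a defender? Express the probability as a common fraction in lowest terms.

There are C(19,4) = 3876 ways to choose 4 from 19.
Selections with exactly 1 defender: choose 1 of the 8 defenders and 3 of the 11 forwards, C(8,1)·C(11,3) = 8·165 = 1320.
Probability = 1320/3876 = 110/323.

110/323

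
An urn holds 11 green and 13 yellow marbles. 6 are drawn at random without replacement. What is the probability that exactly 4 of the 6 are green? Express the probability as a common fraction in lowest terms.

Total number of selections: C(24,6) = 134596.
Selections with exactly 4 green: choose 4 of the 11 green and 2 of the 13 yellow, C(11,4)·C(13,2) = 330·78 = 25740.
Probability = 25740/134596 = 585/3059.

585/3059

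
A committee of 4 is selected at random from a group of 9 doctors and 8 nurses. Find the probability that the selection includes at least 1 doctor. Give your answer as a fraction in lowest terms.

Total selections: C(17,4) = 2380.
The complement is all 4 are nurses: C(8,4) = 70.
Probability = 1 − 70/2380 = 2310/2380 = 33/34.

33/34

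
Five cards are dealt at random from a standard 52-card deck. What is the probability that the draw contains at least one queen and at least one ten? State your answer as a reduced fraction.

6509/64974

There are C(52,5) = 2598960 possible draws.
By inclusion-exclusion on the complements, draws missing all queens or all tens: C(48,5) + C(48,5) − C(44,5) = 1712304 + 1712304 − 1086008 = 2338600.
So draws with at least one of each: 2598960 − 2338600 = 260360, probability 260360/2598960 = 6509/64974.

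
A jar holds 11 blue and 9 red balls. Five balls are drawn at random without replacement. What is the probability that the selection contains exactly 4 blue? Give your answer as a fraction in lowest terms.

495/2584

The sample space is all 5-subsets of the 20: C(20,5) = 15504.
Selections with exactly 4 blue: choose 4 of the 11 blue and 1 of the 9 red, C(11,4)·C(9,1) = 330·9 = 2970.
Probability = 2970/15504 = 495/2584.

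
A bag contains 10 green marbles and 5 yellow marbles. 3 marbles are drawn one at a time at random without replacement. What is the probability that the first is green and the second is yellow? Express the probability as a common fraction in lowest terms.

Multiply the conditional probabilities at each draw: 10/15 · 5/14 = 50/210 = 5/21.

5/21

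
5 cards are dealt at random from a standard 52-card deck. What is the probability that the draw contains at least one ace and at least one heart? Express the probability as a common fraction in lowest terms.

There are C(52,5) = 2598960 possible draws.
By inclusion-exclusion on the complements, draws missing all aces or all hearts: C(48,5) + C(39,5) − C(36,5) = 1712304 + 575757 − 376992 = 1911069.
So draws with at least one of each: 2598960 − 1911069 = 687891, probability 687891/2598960 = 229297/866320.

229297/866320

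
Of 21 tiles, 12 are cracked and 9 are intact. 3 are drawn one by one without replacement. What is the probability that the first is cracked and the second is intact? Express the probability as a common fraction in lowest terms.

9/35

Multiply the conditional probabilities at each draw: 12/21 · 9/20 = 108/420 = 9/35.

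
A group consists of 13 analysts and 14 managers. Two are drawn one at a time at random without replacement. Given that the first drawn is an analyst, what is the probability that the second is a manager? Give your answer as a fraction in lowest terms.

7/13

After removing one analyst, 26 remain: 12 analysts and 14 managers.
So the probability the next is a manager is 14/26 = 7/13.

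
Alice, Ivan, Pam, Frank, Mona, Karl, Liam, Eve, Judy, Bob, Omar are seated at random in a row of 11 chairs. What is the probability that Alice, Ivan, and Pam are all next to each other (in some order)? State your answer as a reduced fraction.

There are 11! = 39916800 arrangements.
Treat the three as one block: 9! placements × 3! orders within the block = 362880·6 = 2177280.
Probability = 2177280/39916800 = 3/55.

3/55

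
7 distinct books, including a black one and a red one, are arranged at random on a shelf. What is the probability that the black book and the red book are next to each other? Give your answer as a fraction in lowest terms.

2/7

There are 7! = 5040 arrangements.
Treat the black book and the red book as a block: 6! arrangements of the blocks × 2 orders within the block = 2·720 = 1440.
Probability = 1440/5040 = 2/7.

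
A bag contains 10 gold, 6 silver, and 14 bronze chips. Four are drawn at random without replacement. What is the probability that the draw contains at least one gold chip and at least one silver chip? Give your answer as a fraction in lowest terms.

2587/5481

There are C(30,4) = 27405 possible draws.
By inclusion-exclusion on the complements, draws missing all gold or all silver: C(20,4) + C(24,4) − C(14,4) = 4845 + 10626 − 1001 = 14470.
So draws with at least one of each: 27405 − 14470 = 12935, probability 12935/27405 = 2587/5481.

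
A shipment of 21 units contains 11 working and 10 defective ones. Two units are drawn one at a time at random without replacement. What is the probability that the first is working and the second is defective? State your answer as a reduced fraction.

Multiply the conditional probabilities at each draw: 11/21 · 10/20 = 110/420 = 11/42.

11/42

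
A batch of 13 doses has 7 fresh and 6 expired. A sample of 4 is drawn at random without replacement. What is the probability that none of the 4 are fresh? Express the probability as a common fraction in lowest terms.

3/143

There are C(13,4) = 715 possible selections.
Selections with no fresh (all expired): C(6,4) = 15.
Probability = 15/715 = 3/143.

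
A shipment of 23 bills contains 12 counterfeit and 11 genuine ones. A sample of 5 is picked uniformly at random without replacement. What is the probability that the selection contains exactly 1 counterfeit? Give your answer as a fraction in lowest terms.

360/3059

Total number of selections: C(23,5) = 33649.
Selections with exactly 1 counterfeit: choose 1 of the 12 counterfeit and 4 of the 11 genuine, C(12,1)·C(11,4) = 12·330 = 3960.
Probability = 3960/33649 = 360/3059.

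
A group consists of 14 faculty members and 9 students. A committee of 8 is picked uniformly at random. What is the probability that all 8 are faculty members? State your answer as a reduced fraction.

There are C(23,8) = 490314 possible selections.
Selections with all faculty members: C(14,8) = 3003.
Probability = 3003/490314 = 91/14858.

91/14858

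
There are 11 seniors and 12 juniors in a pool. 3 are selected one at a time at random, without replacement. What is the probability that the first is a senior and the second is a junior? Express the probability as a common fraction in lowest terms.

6/23

Multiply the conditional probabilities at each draw: 11/23 · 12/22 = 132/506 = 6/23.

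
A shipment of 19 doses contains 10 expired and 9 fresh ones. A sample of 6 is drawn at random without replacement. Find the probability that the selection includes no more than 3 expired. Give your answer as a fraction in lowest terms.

There are C(19,6) = 27132 ways to choose the 6.
Count the complement (more than 3 expired): C(10,4)·C(9,2) + C(10,5)·C(9,1) + C(10,6)·C(9,0) = 7560 + 2268 + 210 = 10038.
Probability = 1 − 10038/27132 = 17094/27132 = 407/646.

407/646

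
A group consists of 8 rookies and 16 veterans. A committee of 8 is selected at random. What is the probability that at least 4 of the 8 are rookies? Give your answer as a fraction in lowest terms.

54083/245157

Total selections: C(24,8) = 735471.
Count the complement (fewer than 4 rookies): C(8,0)·C(16,8) + C(8,1)·C(16,7) + C(8,2)·C(16,6) + C(8,3)·C(16,5) = 12870 + 91520 + 224224 + 244608 = 573222.
Probability = 1 − 573222/735471 = 162249/735471 = 54083/245157.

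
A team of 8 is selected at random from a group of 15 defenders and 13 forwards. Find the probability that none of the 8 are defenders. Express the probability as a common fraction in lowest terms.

There are C(28,8) = 3108105 possible selections.
Selections with no defenders (all forwards): C(13,8) = 1287.
Probability = 1287/3108105 = 1/2415.

1/2415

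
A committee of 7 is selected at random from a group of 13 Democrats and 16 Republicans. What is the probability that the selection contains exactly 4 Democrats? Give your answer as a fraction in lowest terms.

The sample space is all 7-subsets of the 29: C(29,7) = 1560780.
Selections with exactly 4 Democrats: choose 4 of the 13 Democrats and 3 of the 16 Republicans, C(13,4)·C(16,3) = 715·560 = 400400.
Probability = 400400/1560780 = 1540/6003.

1540/6003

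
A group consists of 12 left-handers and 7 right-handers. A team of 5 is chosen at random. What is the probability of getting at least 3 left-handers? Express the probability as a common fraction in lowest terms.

There are C(19,5) = 11628 ways to choose the 5.
Favorable selections (at least 3 left-handers): C(12,3)·C(7,2) + C(12,4)·C(7,1) + C(12,5)·C(7,0) = 4620 + 3465 + 792 = 8877.
Probability = 8877/11628 = 2959/3876.

2959/3876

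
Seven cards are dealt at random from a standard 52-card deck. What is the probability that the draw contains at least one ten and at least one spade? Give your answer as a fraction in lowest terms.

There are C(52,7) = 133784560 possible draws.
By inclusion-exclusion on the complements, draws missing all tens or all spades: C(48,7) + C(39,7) − C(36,7) = 73629072 + 15380937 − 8347680 = 80662329.
So draws with at least one of each: 133784560 − 80662329 = 53122231, probability 53122231/133784560.

53122231/133784560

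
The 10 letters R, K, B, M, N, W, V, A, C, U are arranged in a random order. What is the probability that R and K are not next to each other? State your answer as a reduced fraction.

There are 10! = 3628800 arrangements.
Arrangements with R and K adjacent: 2·9! = 725760.
So not adjacent: 3628800 − 725760 = 2903040, probability 2903040/3628800 = 4/5.

4/5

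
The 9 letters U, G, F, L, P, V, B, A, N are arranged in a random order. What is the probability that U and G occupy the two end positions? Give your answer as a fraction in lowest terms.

1/36

There are 9! = 362880 arrangements.
Place U and G at the ends in 2 ways, arrange the remaining 7 in 7! = 5040 ways: 2·5040 = 10080.
Probability = 10080/362880 = 1/36.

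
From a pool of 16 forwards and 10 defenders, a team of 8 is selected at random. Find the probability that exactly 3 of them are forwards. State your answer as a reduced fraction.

28224/312455

There are C(26,8) = 1562275 ways to choose 8 from 26.
Selections with exactly 3 forwards: choose 3 of the 16 forwards and 5 of the 10 defenders, C(16,3)·C(10,5) = 560·252 = 141120.
Probability = 141120/1562275 = 28224/312455.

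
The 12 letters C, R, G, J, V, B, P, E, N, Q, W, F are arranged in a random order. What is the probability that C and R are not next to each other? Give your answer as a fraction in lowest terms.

5/6

There are 12! = 479001600 arrangements.
Arrangements with C and R adjacent: 2·11! = 79833600.
So not adjacent: 479001600 − 79833600 = 399168000, probability 399168000/479001600 = 5/6.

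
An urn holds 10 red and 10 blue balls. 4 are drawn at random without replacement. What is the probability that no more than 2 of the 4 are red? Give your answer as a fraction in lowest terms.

There are C(20,4) = 4845 ways to choose the 4.
Favorable selections (no more than 2 red): C(10,0)·C(10,4) + C(10,1)·C(10,3) + C(10,2)·C(10,2) = 210 + 1200 + 2025 = 3435.
Probability = 3435/4845 = 229/323.

229/323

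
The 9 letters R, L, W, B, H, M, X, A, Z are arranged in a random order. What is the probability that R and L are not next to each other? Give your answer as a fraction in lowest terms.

7/9

There are 9! = 362880 arrangements.
Arrangements with R and L adjacent: 2·8! = 80640.
So not adjacent: 362880 − 80640 = 282240, probability 282240/362880 = 7/9.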